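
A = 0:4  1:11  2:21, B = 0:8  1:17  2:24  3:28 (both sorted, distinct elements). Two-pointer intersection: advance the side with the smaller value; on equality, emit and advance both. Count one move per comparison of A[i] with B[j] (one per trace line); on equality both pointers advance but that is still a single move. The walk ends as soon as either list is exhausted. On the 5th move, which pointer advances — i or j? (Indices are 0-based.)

i

i=0 j=0: 4<8, i++
i=1 j=0: 11>8, j++
i=1 j=1: 11<17, i++
i=2 j=1: 21>17, j++
i=2 j=2: 21<24, i++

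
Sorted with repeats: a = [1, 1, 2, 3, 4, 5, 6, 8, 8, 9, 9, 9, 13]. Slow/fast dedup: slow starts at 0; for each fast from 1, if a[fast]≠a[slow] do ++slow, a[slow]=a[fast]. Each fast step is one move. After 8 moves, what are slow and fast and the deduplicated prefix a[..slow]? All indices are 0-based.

slow=6, fast=9, prefix=[1, 2, 3, 4, 5, 6, 8]

(s=0,f=1) a[fast]=1=a[slow] dup → fast++
(s=0,f=2) a[fast]=2≠a[slow]=1 write a[1]=2 → slow++,fast++
(s=1,f=3) a[fast]=3≠a[slow]=2 write a[2]=3 → slow++,fast++
(s=2,f=4) a[fast]=4≠a[slow]=3 write a[3]=4 → slow++,fast++
(s=3,f=5) a[fast]=5≠a[slow]=4 write a[4]=5 → slow++,fast++
(s=4,f=6) a[fast]=6≠a[slow]=5 write a[5]=6 → slow++,fast++
(s=5,f=7) a[fast]=8≠a[slow]=6 write a[6]=8 → slow++,fast++
(s=6,f=8) a[fast]=8=a[slow] dup → fast++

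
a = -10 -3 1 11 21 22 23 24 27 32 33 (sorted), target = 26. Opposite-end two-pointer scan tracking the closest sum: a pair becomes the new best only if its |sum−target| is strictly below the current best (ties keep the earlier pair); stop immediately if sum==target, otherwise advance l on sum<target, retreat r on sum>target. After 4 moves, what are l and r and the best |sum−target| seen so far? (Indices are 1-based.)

[1,11] -10+33=23 d=3 * → l++
[2,11] -3+33=30 d=4 → r--
[2,10] -3+32=29 d=3 → r--
[2,9] -3+27=24 d=2 * → l++

l=3, r=9, best |Δ|=2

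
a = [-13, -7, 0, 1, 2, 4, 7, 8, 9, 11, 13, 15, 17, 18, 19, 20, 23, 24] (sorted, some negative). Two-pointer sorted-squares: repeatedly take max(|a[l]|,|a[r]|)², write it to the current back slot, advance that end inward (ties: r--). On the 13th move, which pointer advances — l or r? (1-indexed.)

[1,18] |-13|<=|24| out[18]=576 → r--
[1,17] |-13|<=|23| out[17]=529 → r--
[1,16] |-13|<=|20| out[16]=400 → r--
[1,15] |-13|<=|19| out[15]=361 → r--
[1,14] |-13|<=|18| out[14]=324 → r--
[1,13] |-13|<=|17| out[13]=289 → r--
[1,12] |-13|<=|15| out[12]=225 → r--
[1,11] |-13|<=|13| out[11]=169 → r--
[1,10] |-13|>|11| out[10]=169 → l++
[2,10] |-7|<=|11| out[9]=121 → r--
[2,9] |-7|<=|9| out[8]=81 → r--
[2,8] |-7|<=|8| out[7]=64 → r--
[2,7] |-7|<=|7| out[6]=49 → r--

r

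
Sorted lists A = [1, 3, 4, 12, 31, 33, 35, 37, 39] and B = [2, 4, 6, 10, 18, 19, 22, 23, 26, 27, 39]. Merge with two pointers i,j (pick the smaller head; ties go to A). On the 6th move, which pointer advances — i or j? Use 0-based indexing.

j

[i=0,j=0] A[i]=1<=B[j]=2 take 1 → i++
[i=1,j=0] A[i]=3>B[j]=2 take 2 → j++
[i=1,j=1] A[i]=3<=B[j]=4 take 3 → i++
[i=2,j=1] A[i]=4<=B[j]=4 take 4 → i++
[i=3,j=1] A[i]=12>B[j]=4 take 4 → j++
[i=3,j=2] A[i]=12>B[j]=6 take 6 → j++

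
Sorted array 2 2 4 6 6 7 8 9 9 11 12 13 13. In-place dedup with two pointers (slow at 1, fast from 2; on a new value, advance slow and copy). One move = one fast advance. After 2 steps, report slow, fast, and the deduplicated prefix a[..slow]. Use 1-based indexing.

slow=1 fast=2: a[fast]=2=a[slow] dup, fast++
slow=1 fast=3: a[fast]=4≠a[slow]=2 write a[2]=4, slow++,fast++

slow=2, fast=4, prefix=[2, 4]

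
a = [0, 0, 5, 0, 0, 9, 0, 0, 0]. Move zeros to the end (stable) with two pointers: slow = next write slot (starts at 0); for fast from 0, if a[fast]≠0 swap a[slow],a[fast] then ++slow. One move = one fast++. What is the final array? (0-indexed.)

[5, 9, 0, 0, 0, 0, 0, 0, 0]

slow=0 fast=0: a[fast]=0, fast++
slow=0 fast=1: a[fast]=0, fast++
slow=0 fast=2: a[fast]=5≠0 swap→a[0]=5, slow++,fast++
slow=1 fast=3: a[fast]=0, fast++
slow=1 fast=4: a[fast]=0, fast++
slow=1 fast=5: a[fast]=9≠0 swap→a[1]=9, slow++,fast++
slow=2 fast=6: a[fast]=0, fast++
slow=2 fast=7: a[fast]=0, fast++
slow=2 fast=8: a[fast]=0, fast++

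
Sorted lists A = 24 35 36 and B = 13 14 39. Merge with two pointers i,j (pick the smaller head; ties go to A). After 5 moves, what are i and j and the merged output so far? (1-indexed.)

i=1 j=1: A[i]=24>B[j]=13 take 13, j++
i=1 j=2: A[i]=24>B[j]=14 take 14, j++
i=1 j=3: A[i]=24<=B[j]=39 take 24, i++
i=2 j=3: A[i]=35<=B[j]=39 take 35, i++
i=3 j=3: A[i]=36<=B[j]=39 take 36, i++

i=4, j=3, merged so far=[13, 14, 24, 35, 36]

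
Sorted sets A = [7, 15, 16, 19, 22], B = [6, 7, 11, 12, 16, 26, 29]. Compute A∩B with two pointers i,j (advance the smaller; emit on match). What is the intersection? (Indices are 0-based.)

[i=0,j=0] 7>6 → j++
[i=0,j=1] 7==7 emit → i++,j++
[i=1,j=2] 15>11 → j++
[i=1,j=3] 15>12 → j++
[i=1,j=4] 15<16 → i++
[i=2,j=4] 16==16 emit → i++,j++
[i=3,j=5] 19<26 → i++
[i=4,j=5] 22<26 → i++

intersection = [7, 16]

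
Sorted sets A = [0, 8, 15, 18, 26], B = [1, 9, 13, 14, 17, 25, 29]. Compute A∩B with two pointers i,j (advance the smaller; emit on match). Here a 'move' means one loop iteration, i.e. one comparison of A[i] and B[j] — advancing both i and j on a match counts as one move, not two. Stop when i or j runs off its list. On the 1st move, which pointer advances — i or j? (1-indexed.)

i

[i=1,j=1] 0<1 → i++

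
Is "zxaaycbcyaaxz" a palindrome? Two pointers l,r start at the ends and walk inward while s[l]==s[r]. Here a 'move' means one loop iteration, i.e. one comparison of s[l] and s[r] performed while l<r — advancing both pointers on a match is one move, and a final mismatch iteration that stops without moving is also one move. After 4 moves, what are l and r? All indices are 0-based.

l=4, r=8

l=0 r=12: 'z'=='z', l++,r--
l=1 r=11: 'x'=='x', l++,r--
l=2 r=10: 'a'=='a', l++,r--
l=3 r=9: 'a'=='a', l++,r--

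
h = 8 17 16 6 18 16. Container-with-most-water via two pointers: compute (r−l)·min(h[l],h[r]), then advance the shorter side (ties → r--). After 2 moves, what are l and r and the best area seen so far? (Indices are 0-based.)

l=0 r=5: min(8,16)*5=40 best=40 *, l++
l=1 r=5: min(17,16)*4=64 best=64 *, r--

l=1, r=4, best area=64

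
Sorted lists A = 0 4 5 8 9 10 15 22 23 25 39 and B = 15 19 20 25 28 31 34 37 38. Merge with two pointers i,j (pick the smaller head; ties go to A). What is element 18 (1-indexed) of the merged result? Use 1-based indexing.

[i=1,j=1] A[i]=0<=B[j]=15 take 0 → i++
[i=2,j=1] A[i]=4<=B[j]=15 take 4 → i++
[i=3,j=1] A[i]=5<=B[j]=15 take 5 → i++
[i=4,j=1] A[i]=8<=B[j]=15 take 8 → i++
[i=5,j=1] A[i]=9<=B[j]=15 take 9 → i++
[i=6,j=1] A[i]=10<=B[j]=15 take 10 → i++
[i=7,j=1] A[i]=15<=B[j]=15 take 15 → i++
[i=8,j=1] A[i]=22>B[j]=15 take 15 → j++
[i=8,j=2] A[i]=22>B[j]=19 take 19 → j++
[i=8,j=3] A[i]=22>B[j]=20 take 20 → j++
[i=8,j=4] A[i]=22<=B[j]=25 take 22 → i++
[i=9,j=4] A[i]=23<=B[j]=25 take 23 → i++
[i=10,j=4] A[i]=25<=B[j]=25 take 25 → i++
[i=11,j=4] A[i]=39>B[j]=25 take 25 → j++
[i=11,j=5] A[i]=39>B[j]=28 take 28 → j++
[i=11,j=6] A[i]=39>B[j]=31 take 31 → j++
[i=11,j=7] A[i]=39>B[j]=34 take 34 → j++
[i=11,j=8] A[i]=39>B[j]=37 take 37 → j++
[i=11,j=9] A[i]=39>B[j]=38 take 38 → j++
[i=11,j=10] B done, take A[i]=39 → i++

merged[18] = 37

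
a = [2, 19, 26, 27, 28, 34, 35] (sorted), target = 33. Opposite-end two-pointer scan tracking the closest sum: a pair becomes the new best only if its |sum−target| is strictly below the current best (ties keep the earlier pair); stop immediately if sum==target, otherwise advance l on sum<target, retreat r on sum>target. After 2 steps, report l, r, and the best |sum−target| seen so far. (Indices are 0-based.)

l=0, r=4, best |Δ|=3

l=0 r=6: 2+35=37 d=4 *, r--
l=0 r=5: 2+34=36 d=3 *, r--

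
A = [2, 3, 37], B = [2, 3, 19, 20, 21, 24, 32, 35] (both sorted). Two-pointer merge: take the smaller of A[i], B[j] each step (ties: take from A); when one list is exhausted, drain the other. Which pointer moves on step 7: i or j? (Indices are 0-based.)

j

i=0 j=0: A[i]=2<=B[j]=2 take 2, i++
i=1 j=0: A[i]=3>B[j]=2 take 2, j++
i=1 j=1: A[i]=3<=B[j]=3 take 3, i++
i=2 j=1: A[i]=37>B[j]=3 take 3, j++
i=2 j=2: A[i]=37>B[j]=19 take 19, j++
i=2 j=3: A[i]=37>B[j]=20 take 20, j++
i=2 j=4: A[i]=37>B[j]=21 take 21, j++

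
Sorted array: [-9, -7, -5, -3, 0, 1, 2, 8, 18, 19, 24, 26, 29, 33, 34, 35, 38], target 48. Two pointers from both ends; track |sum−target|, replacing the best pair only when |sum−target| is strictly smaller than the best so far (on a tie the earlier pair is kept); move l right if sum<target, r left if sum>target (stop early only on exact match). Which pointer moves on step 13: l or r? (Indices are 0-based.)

l=0 r=16: -9+38=29 d=19 *, l++
l=1 r=16: -7+38=31 d=17 *, l++
l=2 r=16: -5+38=33 d=15 *, l++
l=3 r=16: -3+38=35 d=13 *, l++
l=4 r=16: 0+38=38 d=10 *, l++
l=5 r=16: 1+38=39 d=9 *, l++
l=6 r=16: 2+38=40 d=8 *, l++
l=7 r=16: 8+38=46 d=2 *, l++
l=8 r=16: 18+38=56 d=8, r--
l=8 r=15: 18+35=53 d=5, r--
l=8 r=14: 18+34=52 d=4, r--
l=8 r=13: 18+33=51 d=3, r--
l=8 r=12: 18+29=47 d=1 *, l++

l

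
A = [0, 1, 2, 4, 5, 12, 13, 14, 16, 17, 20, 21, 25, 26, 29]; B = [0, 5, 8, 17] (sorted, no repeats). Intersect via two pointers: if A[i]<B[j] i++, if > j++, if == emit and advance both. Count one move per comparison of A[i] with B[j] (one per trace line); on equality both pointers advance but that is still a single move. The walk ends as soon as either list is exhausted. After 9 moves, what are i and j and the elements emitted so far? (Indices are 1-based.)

[i=1,j=1] 0==0 emit → i++,j++
[i=2,j=2] 1<5 → i++
[i=3,j=2] 2<5 → i++
[i=4,j=2] 4<5 → i++
[i=5,j=2] 5==5 emit → i++,j++
[i=6,j=3] 12>8 → j++
[i=6,j=4] 12<17 → i++
[i=7,j=4] 13<17 → i++
[i=8,j=4] 14<17 → i++

i=9, j=4, emitted=[0, 5]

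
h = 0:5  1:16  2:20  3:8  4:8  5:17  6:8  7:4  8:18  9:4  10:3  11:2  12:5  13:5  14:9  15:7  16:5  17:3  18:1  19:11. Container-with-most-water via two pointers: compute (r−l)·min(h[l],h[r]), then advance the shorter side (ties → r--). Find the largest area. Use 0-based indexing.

max area = 198

[0,19] min(5,11)*19=95 best=95 * → l++
[1,19] min(16,11)*18=198 best=198 * → r--
[1,18] min(16,1)*17=17 best=198 → r--
[1,17] min(16,3)*16=48 best=198 → r--
[1,16] min(16,5)*15=75 best=198 → r--
[1,15] min(16,7)*14=98 best=198 → r--
[1,14] min(16,9)*13=117 best=198 → r--
[1,13] min(16,5)*12=60 best=198 → r--
[1,12] min(16,5)*11=55 best=198 → r--
[1,11] min(16,2)*10=20 best=198 → r--
[1,10] min(16,3)*9=27 best=198 → r--
[1,9] min(16,4)*8=32 best=198 → r--
[1,8] min(16,18)*7=112 best=198 → l++
[2,8] min(20,18)*6=108 best=198 → r--
[2,7] min(20,4)*5=20 best=198 → r--
[2,6] min(20,8)*4=32 best=198 → r--
[2,5] min(20,17)*3=51 best=198 → r--
[2,4] min(20,8)*2=16 best=198 → r--
[2,3] min(20,8)*1=8 best=198 → r--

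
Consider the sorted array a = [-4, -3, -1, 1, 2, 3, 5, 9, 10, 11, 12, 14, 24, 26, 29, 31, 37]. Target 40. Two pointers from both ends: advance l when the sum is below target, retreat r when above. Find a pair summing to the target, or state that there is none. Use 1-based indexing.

[1,17] -4+37=33 <40 → l++
[2,17] -3+37=34 <40 → l++
[3,17] -1+37=36 <40 → l++
[4,17] 1+37=38 <40 → l++
[5,17] 2+37=39 <40 → l++
[6,17] 3+37=40 → found

(3, 37)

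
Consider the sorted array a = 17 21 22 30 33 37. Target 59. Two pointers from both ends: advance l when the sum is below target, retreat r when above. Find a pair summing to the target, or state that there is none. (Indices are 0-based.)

(22, 37)

[0,5] 17+37=54 <59 → l++
[1,5] 21+37=58 <59 → l++
[2,5] 22+37=59 → found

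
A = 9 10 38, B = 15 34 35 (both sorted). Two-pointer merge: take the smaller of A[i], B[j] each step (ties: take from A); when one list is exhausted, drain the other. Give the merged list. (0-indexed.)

[9, 10, 15, 34, 35, 38]

i=0 j=0: A[i]=9<=B[j]=15 take 9, i++
i=1 j=0: A[i]=10<=B[j]=15 take 10, i++
i=2 j=0: A[i]=38>B[j]=15 take 15, j++
i=2 j=1: A[i]=38>B[j]=34 take 34, j++
i=2 j=2: A[i]=38>B[j]=35 take 35, j++
i=2 j=3: B done, take A[i]=38, i++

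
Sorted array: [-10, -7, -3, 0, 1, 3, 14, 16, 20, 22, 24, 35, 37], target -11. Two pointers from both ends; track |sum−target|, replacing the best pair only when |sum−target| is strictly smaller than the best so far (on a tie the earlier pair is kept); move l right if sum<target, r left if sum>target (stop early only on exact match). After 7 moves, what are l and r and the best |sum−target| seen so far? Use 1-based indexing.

l=1, r=6, best |Δ|=15

l=1 r=13: -10+37=27 d=38 *, r--
l=1 r=12: -10+35=25 d=36 *, r--
l=1 r=11: -10+24=14 d=25 *, r--
l=1 r=10: -10+22=12 d=23 *, r--
l=1 r=9: -10+20=10 d=21 *, r--
l=1 r=8: -10+16=6 d=17 *, r--
l=1 r=7: -10+14=4 d=15 *, r--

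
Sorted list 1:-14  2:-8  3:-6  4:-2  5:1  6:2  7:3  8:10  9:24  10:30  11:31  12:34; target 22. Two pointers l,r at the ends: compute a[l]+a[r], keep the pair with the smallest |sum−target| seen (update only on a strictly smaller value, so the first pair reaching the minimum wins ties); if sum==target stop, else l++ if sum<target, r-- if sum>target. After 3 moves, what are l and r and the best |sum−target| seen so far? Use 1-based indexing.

l=2, r=10, best |Δ|=1

l=1 r=12: -14+34=20 d=2 *, l++
l=2 r=12: -8+34=26 d=4, r--
l=2 r=11: -8+31=23 d=1 *, r--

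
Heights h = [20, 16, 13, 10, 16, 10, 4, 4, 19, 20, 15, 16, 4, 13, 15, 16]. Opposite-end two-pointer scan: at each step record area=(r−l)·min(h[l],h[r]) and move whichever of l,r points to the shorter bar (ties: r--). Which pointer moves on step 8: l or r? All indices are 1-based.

[1,16] min(20,16)*15=240 best=240 * → r--
[1,15] min(20,15)*14=210 best=240 → r--
[1,14] min(20,13)*13=169 best=240 → r--
[1,13] min(20,4)*12=48 best=240 → r--
[1,12] min(20,16)*11=176 best=240 → r--
[1,11] min(20,15)*10=150 best=240 → r--
[1,10] min(20,20)*9=180 best=240 → r--
[1,9] min(20,19)*8=152 best=240 → r--

r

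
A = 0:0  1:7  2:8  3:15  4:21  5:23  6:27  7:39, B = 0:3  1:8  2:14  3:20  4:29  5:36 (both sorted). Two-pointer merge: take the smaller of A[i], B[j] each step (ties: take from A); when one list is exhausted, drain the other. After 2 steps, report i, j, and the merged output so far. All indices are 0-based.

i=1, j=1, merged so far=[0, 3]

i=0 j=0: A[i]=0<=B[j]=3 take 0, i++
i=1 j=0: A[i]=7>B[j]=3 take 3, j++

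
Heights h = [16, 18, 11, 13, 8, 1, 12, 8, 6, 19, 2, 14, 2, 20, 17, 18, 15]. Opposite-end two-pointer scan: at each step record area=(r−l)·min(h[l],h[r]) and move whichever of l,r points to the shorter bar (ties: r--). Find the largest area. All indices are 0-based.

max area = 252

[0,16] min(16,15)*16=240 best=240 * → r--
[0,15] min(16,18)*15=240 best=240 → l++
[1,15] min(18,18)*14=252 best=252 * → r--
[1,14] min(18,17)*13=221 best=252 → r--
[1,13] min(18,20)*12=216 best=252 → l++
[2,13] min(11,20)*11=121 best=252 → l++
[3,13] min(13,20)*10=130 best=252 → l++
[4,13] min(8,20)*9=72 best=252 → l++
[5,13] min(1,20)*8=8 best=252 → l++
[6,13] min(12,20)*7=84 best=252 → l++
[7,13] min(8,20)*6=48 best=252 → l++
[8,13] min(6,20)*5=30 best=252 → l++
[9,13] min(19,20)*4=76 best=252 → l++
[10,13] min(2,20)*3=6 best=252 → l++
[11,13] min(14,20)*2=28 best=252 → l++
[12,13] min(2,20)*1=2 best=252 → l++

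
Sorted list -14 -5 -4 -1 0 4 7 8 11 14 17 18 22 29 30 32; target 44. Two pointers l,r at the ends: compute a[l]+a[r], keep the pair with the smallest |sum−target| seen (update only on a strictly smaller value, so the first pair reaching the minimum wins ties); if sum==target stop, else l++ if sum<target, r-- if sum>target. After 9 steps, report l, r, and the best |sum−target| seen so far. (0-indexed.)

l=9, r=15, best |Δ|=1

[0,15] -14+32=18 d=26 * → l++
[1,15] -5+32=27 d=17 * → l++
[2,15] -4+32=28 d=16 * → l++
[3,15] -1+32=31 d=13 * → l++
[4,15] 0+32=32 d=12 * → l++
[5,15] 4+32=36 d=8 * → l++
[6,15] 7+32=39 d=5 * → l++
[7,15] 8+32=40 d=4 * → l++
[8,15] 11+32=43 d=1 * → l++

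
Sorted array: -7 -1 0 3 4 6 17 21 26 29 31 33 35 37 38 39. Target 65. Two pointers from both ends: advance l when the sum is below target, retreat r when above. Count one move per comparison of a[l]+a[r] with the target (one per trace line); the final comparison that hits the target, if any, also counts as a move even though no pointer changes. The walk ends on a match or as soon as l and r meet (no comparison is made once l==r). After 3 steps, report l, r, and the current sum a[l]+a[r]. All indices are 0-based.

l=3, r=15, sum=42

l=0 r=15: -7+39=32 <65, l++
l=1 r=15: -1+39=38 <65, l++
l=2 r=15: 0+39=39 <65, l++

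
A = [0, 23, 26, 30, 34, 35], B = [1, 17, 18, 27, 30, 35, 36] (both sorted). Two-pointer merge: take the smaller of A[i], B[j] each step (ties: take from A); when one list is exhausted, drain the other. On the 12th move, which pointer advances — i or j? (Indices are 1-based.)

i=1 j=1: A[i]=0<=B[j]=1 take 0, i++
i=2 j=1: A[i]=23>B[j]=1 take 1, j++
i=2 j=2: A[i]=23>B[j]=17 take 17, j++
i=2 j=3: A[i]=23>B[j]=18 take 18, j++
i=2 j=4: A[i]=23<=B[j]=27 take 23, i++
i=3 j=4: A[i]=26<=B[j]=27 take 26, i++
i=4 j=4: A[i]=30>B[j]=27 take 27, j++
i=4 j=5: A[i]=30<=B[j]=30 take 30, i++
i=5 j=5: A[i]=34>B[j]=30 take 30, j++
i=5 j=6: A[i]=34<=B[j]=35 take 34, i++
i=6 j=6: A[i]=35<=B[j]=35 take 35, i++
i=7 j=6: A done, take B[j]=35, j++

j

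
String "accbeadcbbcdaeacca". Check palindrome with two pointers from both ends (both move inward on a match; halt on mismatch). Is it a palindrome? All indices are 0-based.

not a palindrome (mismatch at 3,14)

l=0 r=17: 'a'=='a', l++,r--
l=1 r=16: 'c'=='c', l++,r--
l=2 r=15: 'c'=='c', l++,r--
l=3 r=14: 'b'!='a', stop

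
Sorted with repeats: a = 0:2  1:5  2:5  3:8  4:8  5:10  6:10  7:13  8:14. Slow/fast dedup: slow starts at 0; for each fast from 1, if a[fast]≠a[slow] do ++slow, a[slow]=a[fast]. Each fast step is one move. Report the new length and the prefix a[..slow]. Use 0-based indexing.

slow=0 fast=1: a[fast]=5≠a[slow]=2 write a[1]=5, slow++,fast++
slow=1 fast=2: a[fast]=5=a[slow] dup, fast++
slow=1 fast=3: a[fast]=8≠a[slow]=5 write a[2]=8, slow++,fast++
slow=2 fast=4: a[fast]=8=a[slow] dup, fast++
slow=2 fast=5: a[fast]=10≠a[slow]=8 write a[3]=10, slow++,fast++
slow=3 fast=6: a[fast]=10=a[slow] dup, fast++
slow=3 fast=7: a[fast]=13≠a[slow]=10 write a[4]=13, slow++,fast++
slow=4 fast=8: a[fast]=14≠a[slow]=13 write a[5]=14, slow++,fast++

length 6; prefix = [2, 5, 8, 10, 13, 14]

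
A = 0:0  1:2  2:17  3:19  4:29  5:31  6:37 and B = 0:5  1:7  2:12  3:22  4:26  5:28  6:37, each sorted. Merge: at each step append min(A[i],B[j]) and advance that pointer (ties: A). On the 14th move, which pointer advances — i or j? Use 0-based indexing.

j

[i=0,j=0] A[i]=0<=B[j]=5 take 0 → i++
[i=1,j=0] A[i]=2<=B[j]=5 take 2 → i++
[i=2,j=0] A[i]=17>B[j]=5 take 5 → j++
[i=2,j=1] A[i]=17>B[j]=7 take 7 → j++
[i=2,j=2] A[i]=17>B[j]=12 take 12 → j++
[i=2,j=3] A[i]=17<=B[j]=22 take 17 → i++
[i=3,j=3] A[i]=19<=B[j]=22 take 19 → i++
[i=4,j=3] A[i]=29>B[j]=22 take 22 → j++
[i=4,j=4] A[i]=29>B[j]=26 take 26 → j++
[i=4,j=5] A[i]=29>B[j]=28 take 28 → j++
[i=4,j=6] A[i]=29<=B[j]=37 take 29 → i++
[i=5,j=6] A[i]=31<=B[j]=37 take 31 → i++
[i=6,j=6] A[i]=37<=B[j]=37 take 37 → i++
[i=7,j=6] A done, take B[j]=37 → j++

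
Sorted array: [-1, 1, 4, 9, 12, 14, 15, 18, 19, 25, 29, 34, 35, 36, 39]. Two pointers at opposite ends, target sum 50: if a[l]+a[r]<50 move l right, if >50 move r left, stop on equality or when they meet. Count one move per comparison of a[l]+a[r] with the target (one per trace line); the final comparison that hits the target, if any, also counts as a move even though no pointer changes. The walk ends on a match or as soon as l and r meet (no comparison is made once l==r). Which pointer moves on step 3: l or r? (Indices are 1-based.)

[1,15] -1+39=38 <50 → l++
[2,15] 1+39=40 <50 → l++
[3,15] 4+39=43 <50 → l++

l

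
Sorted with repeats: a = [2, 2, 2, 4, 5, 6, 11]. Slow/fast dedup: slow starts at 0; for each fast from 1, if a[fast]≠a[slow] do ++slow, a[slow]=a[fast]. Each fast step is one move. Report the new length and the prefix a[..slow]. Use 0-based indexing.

length 5; prefix = [2, 4, 5, 6, 11]

slow=0 fast=1: a[fast]=2=a[slow] dup, fast++
slow=0 fast=2: a[fast]=2=a[slow] dup, fast++
slow=0 fast=3: a[fast]=4≠a[slow]=2 write a[1]=4, slow++,fast++
slow=1 fast=4: a[fast]=5≠a[slow]=4 write a[2]=5, slow++,fast++
slow=2 fast=5: a[fast]=6≠a[slow]=5 write a[3]=6, slow++,fast++
slow=3 fast=6: a[fast]=11≠a[slow]=6 write a[4]=11, slow++,fast++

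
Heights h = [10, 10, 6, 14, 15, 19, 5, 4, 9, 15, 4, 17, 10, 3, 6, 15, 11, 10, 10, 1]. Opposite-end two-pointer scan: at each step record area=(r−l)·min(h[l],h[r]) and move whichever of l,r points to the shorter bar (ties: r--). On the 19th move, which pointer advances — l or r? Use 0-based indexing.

r

[0,19] min(10,1)*19=19 best=19 * → r--
[0,18] min(10,10)*18=180 best=180 * → r--
[0,17] min(10,10)*17=170 best=180 → r--
[0,16] min(10,11)*16=160 best=180 → l++
[1,16] min(10,11)*15=150 best=180 → l++
[2,16] min(6,11)*14=84 best=180 → l++
[3,16] min(14,11)*13=143 best=180 → r--
[3,15] min(14,15)*12=168 best=180 → l++
[4,15] min(15,15)*11=165 best=180 → r--
[4,14] min(15,6)*10=60 best=180 → r--
[4,13] min(15,3)*9=27 best=180 → r--
[4,12] min(15,10)*8=80 best=180 → r--
[4,11] min(15,17)*7=105 best=180 → l++
[5,11] min(19,17)*6=102 best=180 → r--
[5,10] min(19,4)*5=20 best=180 → r--
[5,9] min(19,15)*4=60 best=180 → r--
[5,8] min(19,9)*3=27 best=180 → r--
[5,7] min(19,4)*2=8 best=180 → r--
[5,6] min(19,5)*1=5 best=180 → r--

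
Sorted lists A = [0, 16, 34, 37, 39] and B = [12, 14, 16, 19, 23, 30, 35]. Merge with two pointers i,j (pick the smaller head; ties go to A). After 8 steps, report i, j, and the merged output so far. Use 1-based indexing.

i=3, j=7, merged so far=[0, 12, 14, 16, 16, 19, 23, 30]

i=1 j=1: A[i]=0<=B[j]=12 take 0, i++
i=2 j=1: A[i]=16>B[j]=12 take 12, j++
i=2 j=2: A[i]=16>B[j]=14 take 14, j++
i=2 j=3: A[i]=16<=B[j]=16 take 16, i++
i=3 j=3: A[i]=34>B[j]=16 take 16, j++
i=3 j=4: A[i]=34>B[j]=19 take 19, j++
i=3 j=5: A[i]=34>B[j]=23 take 23, j++
i=3 j=6: A[i]=34>B[j]=30 take 30, j++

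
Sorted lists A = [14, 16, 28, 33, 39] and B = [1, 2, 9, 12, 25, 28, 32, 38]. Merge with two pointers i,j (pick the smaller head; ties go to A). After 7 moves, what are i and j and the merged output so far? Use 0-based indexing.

i=2, j=5, merged so far=[1, 2, 9, 12, 14, 16, 25]

[i=0,j=0] A[i]=14>B[j]=1 take 1 → j++
[i=0,j=1] A[i]=14>B[j]=2 take 2 → j++
[i=0,j=2] A[i]=14>B[j]=9 take 9 → j++
[i=0,j=3] A[i]=14>B[j]=12 take 12 → j++
[i=0,j=4] A[i]=14<=B[j]=25 take 14 → i++
[i=1,j=4] A[i]=16<=B[j]=25 take 16 → i++
[i=2,j=4] A[i]=28>B[j]=25 take 25 → j++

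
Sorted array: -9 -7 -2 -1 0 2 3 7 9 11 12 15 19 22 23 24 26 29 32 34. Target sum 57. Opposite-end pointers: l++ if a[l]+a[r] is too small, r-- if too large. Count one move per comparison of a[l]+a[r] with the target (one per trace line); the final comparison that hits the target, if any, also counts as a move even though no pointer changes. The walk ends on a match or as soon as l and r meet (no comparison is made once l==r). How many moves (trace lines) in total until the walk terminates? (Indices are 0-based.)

l=0 r=19: -9+34=25 <57, l++
l=1 r=19: -7+34=27 <57, l++
l=2 r=19: -2+34=32 <57, l++
l=3 r=19: -1+34=33 <57, l++
l=4 r=19: 0+34=34 <57, l++
l=5 r=19: 2+34=36 <57, l++
l=6 r=19: 3+34=37 <57, l++
l=7 r=19: 7+34=41 <57, l++
l=8 r=19: 9+34=43 <57, l++
l=9 r=19: 11+34=45 <57, l++
l=10 r=19: 12+34=46 <57, l++
l=11 r=19: 15+34=49 <57, l++
l=12 r=19: 19+34=53 <57, l++
l=13 r=19: 22+34=56 <57, l++
l=14 r=19: 23+34=57, found

15 moves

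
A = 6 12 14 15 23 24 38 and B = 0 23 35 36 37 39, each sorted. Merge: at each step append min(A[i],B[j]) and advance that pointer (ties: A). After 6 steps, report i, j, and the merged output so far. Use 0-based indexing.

[i=0,j=0] A[i]=6>B[j]=0 take 0 → j++
[i=0,j=1] A[i]=6<=B[j]=23 take 6 → i++
[i=1,j=1] A[i]=12<=B[j]=23 take 12 → i++
[i=2,j=1] A[i]=14<=B[j]=23 take 14 → i++
[i=3,j=1] A[i]=15<=B[j]=23 take 15 → i++
[i=4,j=1] A[i]=23<=B[j]=23 take 23 → i++

i=5, j=1, merged so far=[0, 6, 12, 14, 15, 23]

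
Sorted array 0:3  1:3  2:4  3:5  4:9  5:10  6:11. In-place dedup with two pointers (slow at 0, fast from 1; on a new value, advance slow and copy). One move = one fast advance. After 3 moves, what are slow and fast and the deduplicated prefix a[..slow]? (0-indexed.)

slow=0 fast=1: a[fast]=3=a[slow] dup, fast++
slow=0 fast=2: a[fast]=4≠a[slow]=3 write a[1]=4, slow++,fast++
slow=1 fast=3: a[fast]=5≠a[slow]=4 write a[2]=5, slow++,fast++

slow=2, fast=4, prefix=[3, 4, 5]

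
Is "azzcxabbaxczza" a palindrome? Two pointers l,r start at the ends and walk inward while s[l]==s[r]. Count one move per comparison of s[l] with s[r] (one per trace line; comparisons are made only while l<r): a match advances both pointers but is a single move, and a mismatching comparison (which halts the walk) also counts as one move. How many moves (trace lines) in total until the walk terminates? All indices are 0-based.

7 moves

[0,13] 'a'=='a' → l++,r--
[1,12] 'z'=='z' → l++,r--
[2,11] 'z'=='z' → l++,r--
[3,10] 'c'=='c' → l++,r--
[4,9] 'x'=='x' → l++,r--
[5,8] 'a'=='a' → l++,r--
[6,7] 'b'=='b' → l++,r--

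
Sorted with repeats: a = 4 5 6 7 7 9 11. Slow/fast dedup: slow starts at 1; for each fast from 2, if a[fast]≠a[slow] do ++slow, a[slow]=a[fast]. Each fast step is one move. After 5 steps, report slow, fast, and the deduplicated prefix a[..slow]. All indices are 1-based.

(s=1,f=2) a[fast]=5≠a[slow]=4 write a[2]=5 → slow++,fast++
(s=2,f=3) a[fast]=6≠a[slow]=5 write a[3]=6 → slow++,fast++
(s=3,f=4) a[fast]=7≠a[slow]=6 write a[4]=7 → slow++,fast++
(s=4,f=5) a[fast]=7=a[slow] dup → fast++
(s=4,f=6) a[fast]=9≠a[slow]=7 write a[5]=9 → slow++,fast++

slow=5, fast=7, prefix=[4, 5, 6, 7, 9]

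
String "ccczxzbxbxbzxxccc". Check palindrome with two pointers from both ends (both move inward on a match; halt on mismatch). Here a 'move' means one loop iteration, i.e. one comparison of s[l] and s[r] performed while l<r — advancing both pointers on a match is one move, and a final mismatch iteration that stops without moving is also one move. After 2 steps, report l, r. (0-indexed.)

l=0 r=16: 'c'=='c', l++,r--
l=1 r=15: 'c'=='c', l++,r--

l=2, r=14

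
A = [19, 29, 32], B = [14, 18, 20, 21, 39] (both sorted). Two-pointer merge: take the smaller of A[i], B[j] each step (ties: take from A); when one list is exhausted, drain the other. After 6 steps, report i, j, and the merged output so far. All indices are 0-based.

i=2, j=4, merged so far=[14, 18, 19, 20, 21, 29]

[i=0,j=0] A[i]=19>B[j]=14 take 14 → j++
[i=0,j=1] A[i]=19>B[j]=18 take 18 → j++
[i=0,j=2] A[i]=19<=B[j]=20 take 19 → i++
[i=1,j=2] A[i]=29>B[j]=20 take 20 → j++
[i=1,j=3] A[i]=29>B[j]=21 take 21 → j++
[i=1,j=4] A[i]=29<=B[j]=39 take 29 → i++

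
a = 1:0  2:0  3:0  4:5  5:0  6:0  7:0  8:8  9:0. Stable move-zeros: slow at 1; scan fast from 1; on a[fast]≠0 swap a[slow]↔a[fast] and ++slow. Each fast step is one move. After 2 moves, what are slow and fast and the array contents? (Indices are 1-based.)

slow=1, fast=3, a=[0, 0, 0, 5, 0, 0, 0, 8, 0]

(s=1,f=1) a[fast]=0 → fast++
(s=1,f=2) a[fast]=0 → fast++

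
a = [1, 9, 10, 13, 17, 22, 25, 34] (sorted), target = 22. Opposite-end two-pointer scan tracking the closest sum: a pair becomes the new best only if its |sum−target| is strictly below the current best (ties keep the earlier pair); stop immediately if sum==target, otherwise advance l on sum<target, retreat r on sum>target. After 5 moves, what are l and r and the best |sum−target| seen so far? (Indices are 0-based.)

l=0 r=7: 1+34=35 d=13 *, r--
l=0 r=6: 1+25=26 d=4 *, r--
l=0 r=5: 1+22=23 d=1 *, r--
l=0 r=4: 1+17=18 d=4, l++
l=1 r=4: 9+17=26 d=4, r--

l=1, r=3, best |Δ|=1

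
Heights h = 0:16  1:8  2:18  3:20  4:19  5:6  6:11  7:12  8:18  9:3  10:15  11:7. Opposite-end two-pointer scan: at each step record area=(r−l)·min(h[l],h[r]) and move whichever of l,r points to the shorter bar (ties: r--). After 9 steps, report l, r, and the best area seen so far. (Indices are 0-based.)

l=0 r=11: min(16,7)*11=77 best=77 *, r--
l=0 r=10: min(16,15)*10=150 best=150 *, r--
l=0 r=9: min(16,3)*9=27 best=150, r--
l=0 r=8: min(16,18)*8=128 best=150, l++
l=1 r=8: min(8,18)*7=56 best=150, l++
l=2 r=8: min(18,18)*6=108 best=150, r--
l=2 r=7: min(18,12)*5=60 best=150, r--
l=2 r=6: min(18,11)*4=44 best=150, r--
l=2 r=5: min(18,6)*3=18 best=150, r--

l=2, r=4, best area=150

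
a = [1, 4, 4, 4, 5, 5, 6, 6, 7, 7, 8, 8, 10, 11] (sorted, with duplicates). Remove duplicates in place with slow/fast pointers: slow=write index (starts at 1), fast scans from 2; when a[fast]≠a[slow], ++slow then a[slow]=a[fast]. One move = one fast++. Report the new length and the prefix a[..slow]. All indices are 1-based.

slow=1 fast=2: a[fast]=4≠a[slow]=1 write a[2]=4, slow++,fast++
slow=2 fast=3: a[fast]=4=a[slow] dup, fast++
slow=2 fast=4: a[fast]=4=a[slow] dup, fast++
slow=2 fast=5: a[fast]=5≠a[slow]=4 write a[3]=5, slow++,fast++
slow=3 fast=6: a[fast]=5=a[slow] dup, fast++
slow=3 fast=7: a[fast]=6≠a[slow]=5 write a[4]=6, slow++,fast++
slow=4 fast=8: a[fast]=6=a[slow] dup, fast++
slow=4 fast=9: a[fast]=7≠a[slow]=6 write a[5]=7, slow++,fast++
slow=5 fast=10: a[fast]=7=a[slow] dup, fast++
slow=5 fast=11: a[fast]=8≠a[slow]=7 write a[6]=8, slow++,fast++
slow=6 fast=12: a[fast]=8=a[slow] dup, fast++
slow=6 fast=13: a[fast]=10≠a[slow]=8 write a[7]=10, slow++,fast++
slow=7 fast=14: a[fast]=11≠a[slow]=10 write a[8]=11, slow++,fast++

length 8; prefix = [1, 4, 5, 6, 7, 8, 10, 11]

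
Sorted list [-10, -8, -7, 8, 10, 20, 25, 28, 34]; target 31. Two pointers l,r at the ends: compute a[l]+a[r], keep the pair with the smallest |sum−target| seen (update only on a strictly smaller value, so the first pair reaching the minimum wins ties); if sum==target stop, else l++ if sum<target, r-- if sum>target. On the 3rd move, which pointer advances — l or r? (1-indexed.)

l

[1,9] -10+34=24 d=7 * → l++
[2,9] -8+34=26 d=5 * → l++
[3,9] -7+34=27 d=4 * → l++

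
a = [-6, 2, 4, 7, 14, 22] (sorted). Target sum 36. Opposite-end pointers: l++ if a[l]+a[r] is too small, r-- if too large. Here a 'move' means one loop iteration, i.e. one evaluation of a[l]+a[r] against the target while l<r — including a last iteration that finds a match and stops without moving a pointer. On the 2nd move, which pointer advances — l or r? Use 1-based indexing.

[1,6] -6+22=16 <36 → l++
[2,6] 2+22=24 <36 → l++

l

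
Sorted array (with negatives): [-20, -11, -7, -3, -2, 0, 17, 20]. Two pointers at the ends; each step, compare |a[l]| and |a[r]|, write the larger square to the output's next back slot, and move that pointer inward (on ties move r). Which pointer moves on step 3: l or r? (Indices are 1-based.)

r

[1,8] |-20|<=|20| out[8]=400 → r--
[1,7] |-20|>|17| out[7]=400 → l++
[2,7] |-11|<=|17| out[6]=289 → r--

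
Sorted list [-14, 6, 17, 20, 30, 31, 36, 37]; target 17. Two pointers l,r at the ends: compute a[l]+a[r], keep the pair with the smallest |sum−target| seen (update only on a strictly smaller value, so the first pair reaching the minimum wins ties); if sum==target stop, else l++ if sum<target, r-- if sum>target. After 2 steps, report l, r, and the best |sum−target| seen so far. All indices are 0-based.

[0,7] -14+37=23 d=6 * → r--
[0,6] -14+36=22 d=5 * → r--

l=0, r=5, best |Δ|=5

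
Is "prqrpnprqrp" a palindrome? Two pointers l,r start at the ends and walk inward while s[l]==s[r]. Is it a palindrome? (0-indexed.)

l=0 r=10: 'p'=='p', l++,r--
l=1 r=9: 'r'=='r', l++,r--
l=2 r=8: 'q'=='q', l++,r--
l=3 r=7: 'r'=='r', l++,r--
l=4 r=6: 'p'=='p', l++,r--

palindrome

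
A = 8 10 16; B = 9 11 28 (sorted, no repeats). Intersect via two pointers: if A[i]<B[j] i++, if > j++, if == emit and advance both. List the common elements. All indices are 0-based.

i=0 j=0: 8<9, i++
i=1 j=0: 10>9, j++
i=1 j=1: 10<11, i++
i=2 j=1: 16>11, j++
i=2 j=2: 16<28, i++

intersection = []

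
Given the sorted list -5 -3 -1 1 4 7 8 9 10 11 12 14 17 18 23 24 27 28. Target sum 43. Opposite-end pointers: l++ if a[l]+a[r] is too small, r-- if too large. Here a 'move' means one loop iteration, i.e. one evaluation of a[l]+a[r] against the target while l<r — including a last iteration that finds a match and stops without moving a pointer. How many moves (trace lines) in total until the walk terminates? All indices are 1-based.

l=1 r=18: -5+28=23 <43, l++
l=2 r=18: -3+28=25 <43, l++
l=3 r=18: -1+28=27 <43, l++
l=4 r=18: 1+28=29 <43, l++
l=5 r=18: 4+28=32 <43, l++
l=6 r=18: 7+28=35 <43, l++
l=7 r=18: 8+28=36 <43, l++
l=8 r=18: 9+28=37 <43, l++
l=9 r=18: 10+28=38 <43, l++
l=10 r=18: 11+28=39 <43, l++
l=11 r=18: 12+28=40 <43, l++
l=12 r=18: 14+28=42 <43, l++
l=13 r=18: 17+28=45 >43, r--
l=13 r=17: 17+27=44 >43, r--
l=13 r=16: 17+24=41 <43, l++
l=14 r=16: 18+24=42 <43, l++
l=15 r=16: 23+24=47 >43, r--

17 moves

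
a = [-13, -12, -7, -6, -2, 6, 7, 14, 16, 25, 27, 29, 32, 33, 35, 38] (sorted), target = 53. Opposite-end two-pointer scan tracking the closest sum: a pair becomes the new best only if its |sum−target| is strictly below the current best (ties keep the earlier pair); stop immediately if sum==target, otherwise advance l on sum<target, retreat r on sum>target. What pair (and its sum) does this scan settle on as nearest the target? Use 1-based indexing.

[1,16] -13+38=25 d=28 * → l++
[2,16] -12+38=26 d=27 * → l++
[3,16] -7+38=31 d=22 * → l++
[4,16] -6+38=32 d=21 * → l++
[5,16] -2+38=36 d=17 * → l++
[6,16] 6+38=44 d=9 * → l++
[7,16] 7+38=45 d=8 * → l++
[8,16] 14+38=52 d=1 * → l++
[9,16] 16+38=54 d=1 → r--
[9,15] 16+35=51 d=2 → l++
[10,15] 25+35=60 d=7 → r--
[10,14] 25+33=58 d=5 → r--
[10,13] 25+32=57 d=4 → r--
[10,12] 25+29=54 d=1 → r--
[10,11] 25+27=52 d=1 → l++

pair (14, 38) with sum 52 (|Δ|=1)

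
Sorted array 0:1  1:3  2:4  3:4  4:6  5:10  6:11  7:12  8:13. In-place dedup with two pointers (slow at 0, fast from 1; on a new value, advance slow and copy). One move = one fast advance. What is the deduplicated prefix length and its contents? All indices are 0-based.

slow=0 fast=1: a[fast]=3≠a[slow]=1 write a[1]=3, slow++,fast++
slow=1 fast=2: a[fast]=4≠a[slow]=3 write a[2]=4, slow++,fast++
slow=2 fast=3: a[fast]=4=a[slow] dup, fast++
slow=2 fast=4: a[fast]=6≠a[slow]=4 write a[3]=6, slow++,fast++
slow=3 fast=5: a[fast]=10≠a[slow]=6 write a[4]=10, slow++,fast++
slow=4 fast=6: a[fast]=11≠a[slow]=10 write a[5]=11, slow++,fast++
slow=5 fast=7: a[fast]=12≠a[slow]=11 write a[6]=12, slow++,fast++
slow=6 fast=8: a[fast]=13≠a[slow]=12 write a[7]=13, slow++,fast++

length 8; prefix = [1, 3, 4, 6, 10, 11, 12, 13]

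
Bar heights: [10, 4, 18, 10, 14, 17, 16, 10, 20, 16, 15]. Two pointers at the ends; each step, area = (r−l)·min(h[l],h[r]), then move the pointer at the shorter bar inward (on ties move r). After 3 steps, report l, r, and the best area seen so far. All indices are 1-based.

l=3, r=10, best area=120

[1,11] min(10,15)*10=100 best=100 * → l++
[2,11] min(4,15)*9=36 best=100 → l++
[3,11] min(18,15)*8=120 best=120 * → r--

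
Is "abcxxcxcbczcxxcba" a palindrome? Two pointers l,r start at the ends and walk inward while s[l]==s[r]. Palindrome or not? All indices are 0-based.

not a palindrome (mismatch at 6,10)

[0,16] 'a'=='a' → l++,r--
[1,15] 'b'=='b' → l++,r--
[2,14] 'c'=='c' → l++,r--
[3,13] 'x'=='x' → l++,r--
[4,12] 'x'=='x' → l++,r--
[5,11] 'c'=='c' → l++,r--
[6,10] 'x'!='z' → stop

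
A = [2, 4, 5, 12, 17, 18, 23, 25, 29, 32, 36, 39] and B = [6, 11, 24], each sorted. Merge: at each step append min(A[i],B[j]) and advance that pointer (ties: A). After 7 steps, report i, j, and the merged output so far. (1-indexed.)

[i=1,j=1] A[i]=2<=B[j]=6 take 2 → i++
[i=2,j=1] A[i]=4<=B[j]=6 take 4 → i++
[i=3,j=1] A[i]=5<=B[j]=6 take 5 → i++
[i=4,j=1] A[i]=12>B[j]=6 take 6 → j++
[i=4,j=2] A[i]=12>B[j]=11 take 11 → j++
[i=4,j=3] A[i]=12<=B[j]=24 take 12 → i++
[i=5,j=3] A[i]=17<=B[j]=24 take 17 → i++

i=6, j=3, merged so far=[2, 4, 5, 6, 11, 12, 17]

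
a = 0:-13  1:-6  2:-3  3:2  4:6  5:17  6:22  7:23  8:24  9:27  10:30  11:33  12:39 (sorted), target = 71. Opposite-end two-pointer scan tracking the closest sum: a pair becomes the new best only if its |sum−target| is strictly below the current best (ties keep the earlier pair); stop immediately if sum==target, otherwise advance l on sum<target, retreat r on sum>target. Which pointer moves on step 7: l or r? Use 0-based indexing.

l=0 r=12: -13+39=26 d=45 *, l++
l=1 r=12: -6+39=33 d=38 *, l++
l=2 r=12: -3+39=36 d=35 *, l++
l=3 r=12: 2+39=41 d=30 *, l++
l=4 r=12: 6+39=45 d=26 *, l++
l=5 r=12: 17+39=56 d=15 *, l++
l=6 r=12: 22+39=61 d=10 *, l++

l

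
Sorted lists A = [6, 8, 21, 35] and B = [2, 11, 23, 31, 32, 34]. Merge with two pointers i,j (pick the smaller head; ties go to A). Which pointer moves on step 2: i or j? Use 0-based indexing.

i

[i=0,j=0] A[i]=6>B[j]=2 take 2 → j++
[i=0,j=1] A[i]=6<=B[j]=11 take 6 → i++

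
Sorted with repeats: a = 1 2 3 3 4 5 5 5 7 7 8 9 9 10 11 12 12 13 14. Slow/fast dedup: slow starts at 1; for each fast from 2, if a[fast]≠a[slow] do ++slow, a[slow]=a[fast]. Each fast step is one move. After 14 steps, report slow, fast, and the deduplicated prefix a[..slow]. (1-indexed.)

slow=10, fast=16, prefix=[1, 2, 3, 4, 5, 7, 8, 9, 10, 11]

slow=1 fast=2: a[fast]=2≠a[slow]=1 write a[2]=2, slow++,fast++
slow=2 fast=3: a[fast]=3≠a[slow]=2 write a[3]=3, slow++,fast++
slow=3 fast=4: a[fast]=3=a[slow] dup, fast++
slow=3 fast=5: a[fast]=4≠a[slow]=3 write a[4]=4, slow++,fast++
slow=4 fast=6: a[fast]=5≠a[slow]=4 write a[5]=5, slow++,fast++
slow=5 fast=7: a[fast]=5=a[slow] dup, fast++
slow=5 fast=8: a[fast]=5=a[slow] dup, fast++
slow=5 fast=9: a[fast]=7≠a[slow]=5 write a[6]=7, slow++,fast++
slow=6 fast=10: a[fast]=7=a[slow] dup, fast++
slow=6 fast=11: a[fast]=8≠a[slow]=7 write a[7]=8, slow++,fast++
slow=7 fast=12: a[fast]=9≠a[slow]=8 write a[8]=9, slow++,fast++
slow=8 fast=13: a[fast]=9=a[slow] dup, fast++
slow=8 fast=14: a[fast]=10≠a[slow]=9 write a[9]=10, slow++,fast++
slow=9 fast=15: a[fast]=11≠a[slow]=10 write a[10]=11, slow++,fast++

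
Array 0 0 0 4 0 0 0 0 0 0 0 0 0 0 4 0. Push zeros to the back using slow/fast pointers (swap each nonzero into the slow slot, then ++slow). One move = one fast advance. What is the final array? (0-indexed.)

[4, 4, 0, 0, 0, 0, 0, 0, 0, 0, 0, 0, 0, 0, 0, 0]

slow=0 fast=0: a[fast]=0, fast++
slow=0 fast=1: a[fast]=0, fast++
slow=0 fast=2: a[fast]=0, fast++
slow=0 fast=3: a[fast]=4≠0 swap→a[0]=4, slow++,fast++
slow=1 fast=4: a[fast]=0, fast++
slow=1 fast=5: a[fast]=0, fast++
slow=1 fast=6: a[fast]=0, fast++
slow=1 fast=7: a[fast]=0, fast++
slow=1 fast=8: a[fast]=0, fast++
slow=1 fast=9: a[fast]=0, fast++
slow=1 fast=10: a[fast]=0, fast++
slow=1 fast=11: a[fast]=0, fast++
slow=1 fast=12: a[fast]=0, fast++
slow=1 fast=13: a[fast]=0, fast++
slow=1 fast=14: a[fast]=4≠0 swap→a[1]=4, slow++,fast++
slow=2 fast=15: a[fast]=0, fast++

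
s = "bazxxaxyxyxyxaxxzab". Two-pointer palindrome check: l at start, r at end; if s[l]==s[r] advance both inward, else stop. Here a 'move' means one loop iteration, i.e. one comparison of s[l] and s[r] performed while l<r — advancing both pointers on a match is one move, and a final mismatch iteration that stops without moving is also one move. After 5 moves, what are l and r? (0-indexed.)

l=0 r=18: 'b'=='b', l++,r--
l=1 r=17: 'a'=='a', l++,r--
l=2 r=16: 'z'=='z', l++,r--
l=3 r=15: 'x'=='x', l++,r--
l=4 r=14: 'x'=='x', l++,r--

l=5, r=13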